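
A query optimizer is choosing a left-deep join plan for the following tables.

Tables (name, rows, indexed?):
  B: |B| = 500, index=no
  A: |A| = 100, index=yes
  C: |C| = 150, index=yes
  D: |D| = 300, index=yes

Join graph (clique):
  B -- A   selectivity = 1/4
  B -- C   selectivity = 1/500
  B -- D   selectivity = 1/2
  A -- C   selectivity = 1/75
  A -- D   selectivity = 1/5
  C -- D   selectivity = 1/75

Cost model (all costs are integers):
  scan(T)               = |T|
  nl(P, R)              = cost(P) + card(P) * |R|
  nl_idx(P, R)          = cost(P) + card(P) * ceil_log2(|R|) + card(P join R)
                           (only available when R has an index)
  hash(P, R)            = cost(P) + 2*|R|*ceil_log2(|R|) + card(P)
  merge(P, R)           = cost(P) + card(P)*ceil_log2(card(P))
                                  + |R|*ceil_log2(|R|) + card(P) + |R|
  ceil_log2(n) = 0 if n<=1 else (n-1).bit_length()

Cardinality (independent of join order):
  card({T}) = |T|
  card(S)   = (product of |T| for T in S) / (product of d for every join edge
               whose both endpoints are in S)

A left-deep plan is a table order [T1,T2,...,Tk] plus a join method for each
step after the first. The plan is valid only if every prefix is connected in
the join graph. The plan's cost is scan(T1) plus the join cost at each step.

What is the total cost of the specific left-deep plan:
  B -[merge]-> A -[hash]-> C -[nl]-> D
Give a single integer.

step 1: scan B: cost=500, card=500
step 2: join A via merge
    card(P join A) = 500*100/(4) = 12500
    cost = 500 + 500*9 + 100*7 + 500 + 100 = 6300
step 3: join C via hash
    card(P join C) = 12500*150/(500*75) = 50
    cost = 6300 + 2*150*8 + 12500 = 21200
step 4: join D via nl
    card(P join D) = 50*300/(2*5*75) = 20
    cost = 21200 + 50*300 = 36200

36200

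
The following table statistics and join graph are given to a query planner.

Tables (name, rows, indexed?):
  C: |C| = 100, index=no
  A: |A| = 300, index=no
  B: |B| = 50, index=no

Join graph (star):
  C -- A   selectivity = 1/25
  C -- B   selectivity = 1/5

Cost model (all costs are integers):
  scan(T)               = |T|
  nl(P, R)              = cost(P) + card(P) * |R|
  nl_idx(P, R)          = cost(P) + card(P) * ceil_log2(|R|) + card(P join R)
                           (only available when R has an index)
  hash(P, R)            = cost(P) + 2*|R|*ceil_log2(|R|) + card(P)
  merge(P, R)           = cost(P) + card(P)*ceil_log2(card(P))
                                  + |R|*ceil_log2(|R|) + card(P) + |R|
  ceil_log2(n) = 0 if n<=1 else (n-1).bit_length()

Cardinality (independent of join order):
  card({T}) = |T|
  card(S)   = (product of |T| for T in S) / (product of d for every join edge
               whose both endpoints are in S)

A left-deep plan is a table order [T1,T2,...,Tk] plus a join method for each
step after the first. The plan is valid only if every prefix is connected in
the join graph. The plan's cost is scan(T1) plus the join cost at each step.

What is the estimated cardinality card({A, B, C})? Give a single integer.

12000

Tables in S: A(300), B(50), C(100)
Edges inside S: C-A(d=25), C-B(d=5)
numerator = 300 * 50 * 100 = 1500000
denominator = 25 * 5 = 125
card(S) = 1500000 / 125 = 12000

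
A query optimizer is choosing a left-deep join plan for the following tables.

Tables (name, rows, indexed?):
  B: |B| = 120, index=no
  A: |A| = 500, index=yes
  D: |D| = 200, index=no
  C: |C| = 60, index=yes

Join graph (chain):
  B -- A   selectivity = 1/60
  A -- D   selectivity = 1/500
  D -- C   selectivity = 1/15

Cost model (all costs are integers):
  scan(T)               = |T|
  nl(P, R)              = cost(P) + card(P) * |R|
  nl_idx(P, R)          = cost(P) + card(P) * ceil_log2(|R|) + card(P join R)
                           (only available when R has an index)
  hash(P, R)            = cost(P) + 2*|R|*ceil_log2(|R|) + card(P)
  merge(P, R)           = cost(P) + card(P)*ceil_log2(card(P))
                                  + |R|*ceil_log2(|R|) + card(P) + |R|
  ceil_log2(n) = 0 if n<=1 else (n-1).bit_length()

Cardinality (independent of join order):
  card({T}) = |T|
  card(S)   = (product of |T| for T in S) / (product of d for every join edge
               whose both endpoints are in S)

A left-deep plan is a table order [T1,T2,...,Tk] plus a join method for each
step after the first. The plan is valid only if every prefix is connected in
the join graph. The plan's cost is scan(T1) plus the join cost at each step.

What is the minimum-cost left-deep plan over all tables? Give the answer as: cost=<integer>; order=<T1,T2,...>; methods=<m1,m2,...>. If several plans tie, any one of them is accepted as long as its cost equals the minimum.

Selinger DP (subsets sized 1..n):
  {B}: scan cost=120, card=120
  {A}: scan cost=500, card=500
  {D}: scan cost=200, card=200
  {C}: scan cost=60, card=60
  {AB}: card=1000; try (A,nl_idx)→2200, (B,hash)→2680, (A,merge)→6080, (B,merge)→6460, (A,hash)→9240, (A,nl)→60120 …(+1); best=2200 via (A,nl_idx)
  {AD}: card=200; try (A,nl_idx)→2200, (D,hash)→4200, (A,merge)→7000, (D,merge)→7300, (A,hash)→9400, (A,nl)→100200 …(+1); best=2200 via (A,nl_idx)
  {CD}: card=800; try (C,hash)→1120, (C,nl_idx)→2200, (D,merge)→2280, (C,merge)→2420, (D,hash)→3320, (D,nl)→12060 …(+1); best=1120 via (C,hash)
  {ABD}: card=400; try (B,hash)→4080, (B,merge)→4960, (D,hash)→6400, (D,merge)→15000, (B,nl)→26200, (D,nl)→202200; best=4080 via (B,hash)
  {ACD}: card=800; try (C,hash)→3120, (C,nl_idx)→4200, (C,merge)→4420, (A,nl_idx)→9120, (A,hash)→10920, (C,nl)→14200 …(+2); best=3120 via (C,hash)
  {ABCD}: card=1600; try (C,hash)→5200, (B,hash)→5600, (C,nl_idx)→8080, (C,merge)→8500, (B,merge)→12880, (C,nl)→28080 …(+1); best=5200 via (C,hash)

cost=5200; order=D,A,B,C; methods=nl_idx,hash,hash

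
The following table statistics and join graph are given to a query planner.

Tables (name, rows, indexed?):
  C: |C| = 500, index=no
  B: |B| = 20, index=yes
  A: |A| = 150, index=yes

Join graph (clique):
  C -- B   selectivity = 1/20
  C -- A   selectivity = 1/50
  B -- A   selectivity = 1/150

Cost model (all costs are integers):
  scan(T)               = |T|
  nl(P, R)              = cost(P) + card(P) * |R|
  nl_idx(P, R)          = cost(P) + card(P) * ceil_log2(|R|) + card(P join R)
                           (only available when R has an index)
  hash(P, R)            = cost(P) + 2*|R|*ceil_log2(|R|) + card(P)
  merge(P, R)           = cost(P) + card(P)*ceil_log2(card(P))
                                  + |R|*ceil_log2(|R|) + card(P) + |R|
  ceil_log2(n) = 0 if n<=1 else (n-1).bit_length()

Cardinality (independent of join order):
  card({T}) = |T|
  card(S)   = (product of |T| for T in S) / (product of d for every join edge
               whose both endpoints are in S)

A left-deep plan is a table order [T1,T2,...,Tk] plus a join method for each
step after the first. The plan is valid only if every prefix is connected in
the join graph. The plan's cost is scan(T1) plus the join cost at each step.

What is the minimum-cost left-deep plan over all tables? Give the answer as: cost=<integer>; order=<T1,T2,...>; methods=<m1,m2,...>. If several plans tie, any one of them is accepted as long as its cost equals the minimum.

Selinger DP (subsets sized 1..n):
  {C}: scan cost=500, card=500
  {B}: scan cost=20, card=20
  {A}: scan cost=150, card=150
  {BC}: card=500; try (B,hash)→1200, (B,nl_idx)→3500, (C,merge)→5140, (B,merge)→5620, (C,hash)→9040, (C,nl)→10020 …(+1); best=1200 via (B,hash)
  {AC}: card=1500; try (A,hash)→3400, (A,nl_idx)→6000, (C,merge)→6500, (A,merge)→6850, (C,hash)→9300, (C,nl)→75150 …(+1); best=3400 via (A,hash)
  {AB}: card=20; try (A,nl_idx)→200, (B,hash)→500, (B,nl_idx)→920, (A,merge)→1490, (B,merge)→1620, (A,hash)→2440 …(+2); best=200 via (A,nl_idx)
  {ABC}: card=10; try (A,hash)→4100, (B,hash)→5100, (A,nl_idx)→5210, (C,merge)→5320, (A,merge)→7550, (C,hash)→9220 …(+5); best=4100 via (A,hash)

cost=4100; order=C,B,A; methods=hash,hash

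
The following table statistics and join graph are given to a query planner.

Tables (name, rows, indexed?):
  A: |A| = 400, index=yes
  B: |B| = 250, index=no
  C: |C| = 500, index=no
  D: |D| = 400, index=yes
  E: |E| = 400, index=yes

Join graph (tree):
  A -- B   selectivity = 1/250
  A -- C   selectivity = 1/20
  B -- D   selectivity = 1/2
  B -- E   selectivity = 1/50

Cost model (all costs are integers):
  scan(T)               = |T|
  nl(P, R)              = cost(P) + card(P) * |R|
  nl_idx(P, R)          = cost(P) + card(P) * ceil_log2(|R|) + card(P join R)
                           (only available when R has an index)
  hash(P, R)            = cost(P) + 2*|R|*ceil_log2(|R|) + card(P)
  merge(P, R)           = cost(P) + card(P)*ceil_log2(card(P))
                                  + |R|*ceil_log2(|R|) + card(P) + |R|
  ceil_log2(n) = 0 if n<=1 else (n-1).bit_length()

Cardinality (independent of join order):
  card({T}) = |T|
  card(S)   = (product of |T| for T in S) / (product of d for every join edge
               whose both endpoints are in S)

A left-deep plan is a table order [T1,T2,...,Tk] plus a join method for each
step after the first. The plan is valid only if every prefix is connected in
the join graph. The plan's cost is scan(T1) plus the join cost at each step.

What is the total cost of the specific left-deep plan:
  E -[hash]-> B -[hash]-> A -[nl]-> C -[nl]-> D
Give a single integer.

33614000

step 1: scan E: cost=400, card=400
step 2: join B via hash
    card(P join B) = 400*250/(50) = 2000
    cost = 400 + 2*250*8 + 400 = 4800
step 3: join A via hash
    card(P join A) = 2000*400/(250) = 3200
    cost = 4800 + 2*400*9 + 2000 = 14000
step 4: join C via nl
    card(P join C) = 3200*500/(20) = 80000
    cost = 14000 + 3200*500 = 1614000
step 5: join D via nl
    card(P join D) = 80000*400/(2) = 16000000
    cost = 1614000 + 80000*400 = 33614000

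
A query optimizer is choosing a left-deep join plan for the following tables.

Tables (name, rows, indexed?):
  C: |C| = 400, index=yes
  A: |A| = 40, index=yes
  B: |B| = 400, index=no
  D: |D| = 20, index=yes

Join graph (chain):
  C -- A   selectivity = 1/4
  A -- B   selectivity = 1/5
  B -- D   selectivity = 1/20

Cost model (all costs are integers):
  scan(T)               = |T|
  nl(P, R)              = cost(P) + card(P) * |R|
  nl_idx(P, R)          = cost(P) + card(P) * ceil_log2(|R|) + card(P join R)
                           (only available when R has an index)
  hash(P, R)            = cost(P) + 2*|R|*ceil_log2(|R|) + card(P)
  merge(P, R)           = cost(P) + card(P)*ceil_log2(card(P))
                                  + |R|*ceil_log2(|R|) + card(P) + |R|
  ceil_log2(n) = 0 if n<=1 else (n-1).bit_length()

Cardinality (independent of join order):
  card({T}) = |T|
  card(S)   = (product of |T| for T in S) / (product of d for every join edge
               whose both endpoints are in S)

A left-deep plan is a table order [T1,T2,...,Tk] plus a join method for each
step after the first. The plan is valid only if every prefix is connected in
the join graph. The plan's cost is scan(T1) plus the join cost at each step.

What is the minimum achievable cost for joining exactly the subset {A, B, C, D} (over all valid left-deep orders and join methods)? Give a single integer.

12280

Selinger DP over subsets of {A,B,C,D}:
  {C}: scan cost=400, card=400
  {A}: scan cost=40, card=40
  {B}: scan cost=400, card=400
  {D}: scan cost=20, card=20
  {AC}: card=4000; try (A,hash)→1280, (C,merge)→4320, (C,nl_idx)→4400, (A,merge)→4680, (A,nl_idx)→6800, (C,hash)→7280 …(+2); best=1280 via (A,hash)
  {AB}: card=3200; try (A,hash)→1280, (B,merge)→4320, (A,merge)→4680, (A,nl_idx)→6000, (B,hash)→7280, (B,nl)→16040 …(+1); best=1280 via (A,hash)
  {BD}: card=400; try (D,hash)→1000, (D,nl_idx)→2800, (B,merge)→4140, (D,merge)→4520, (B,hash)→7240, (B,nl)→8020 …(+1); best=1000 via (D,hash)
  {ABC}: card=320000; try (C,hash)→11680, (B,hash)→12480, (C,merge)→46880, (B,merge)→57280, (C,nl_idx)→350080, (C,nl)→1281280 …(+1); best=11680 via (C,hash)
  {ABD}: card=3200; try (A,hash)→1880, (D,hash)→4680, (A,merge)→5280, (A,nl_idx)→6600, (A,nl)→17000, (D,nl_idx)→20480 …(+2); best=1880 via (A,hash)
  {ABCD}: card=320000; try (C,hash)→12280, (C,merge)→47480, (D,hash)→331880, (C,nl_idx)→350680, (C,nl)→1281880, (D,nl_idx)→1931680 …(+2); best=12280 via (C,hash)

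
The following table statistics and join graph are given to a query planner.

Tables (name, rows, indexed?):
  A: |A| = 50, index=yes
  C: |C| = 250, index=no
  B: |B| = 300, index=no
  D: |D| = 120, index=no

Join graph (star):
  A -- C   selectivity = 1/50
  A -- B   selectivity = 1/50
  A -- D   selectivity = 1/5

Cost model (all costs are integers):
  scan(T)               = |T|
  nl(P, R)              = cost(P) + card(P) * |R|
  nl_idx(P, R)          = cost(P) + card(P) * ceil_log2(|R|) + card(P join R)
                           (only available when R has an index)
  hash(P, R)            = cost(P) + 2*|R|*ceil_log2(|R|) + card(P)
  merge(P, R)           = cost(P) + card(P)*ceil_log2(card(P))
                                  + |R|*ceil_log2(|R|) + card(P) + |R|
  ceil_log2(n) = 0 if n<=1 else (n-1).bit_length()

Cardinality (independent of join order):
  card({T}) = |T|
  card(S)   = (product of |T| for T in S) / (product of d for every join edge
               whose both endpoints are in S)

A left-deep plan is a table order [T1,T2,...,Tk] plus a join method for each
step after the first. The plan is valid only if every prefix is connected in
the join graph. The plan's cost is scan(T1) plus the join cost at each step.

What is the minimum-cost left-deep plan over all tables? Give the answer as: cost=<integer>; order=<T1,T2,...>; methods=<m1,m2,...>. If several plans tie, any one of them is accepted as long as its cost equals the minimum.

cost=8680; order=B,A,C,D; methods=hash,hash,hash

Selinger DP (subsets sized 1..n):
  {A}: scan cost=50, card=50
  {C}: scan cost=250, card=250
  {B}: scan cost=300, card=300
  {D}: scan cost=120, card=120
  {AC}: card=250; try (A,hash)→1100, (A,nl_idx)→2000, (C,merge)→2650, (A,merge)→2850, (C,hash)→4100, (C,nl)→12550 …(+1); best=1100 via (A,hash)
  {AB}: card=300; try (A,hash)→1200, (A,nl_idx)→2400, (B,merge)→3400, (A,merge)→3650, (B,hash)→5500, (B,nl)→15050 …(+1); best=1200 via (A,hash)
  {AD}: card=1200; try (A,hash)→840, (D,merge)→1360, (A,merge)→1430, (D,hash)→1780, (A,nl_idx)→2040, (D,nl)→6050 …(+1); best=840 via (A,hash)
  {ABC}: card=1500; try (C,hash)→5500, (B,merge)→6350, (C,merge)→6450, (B,hash)→6750, (B,nl)→76100, (C,nl)→76200; best=5500 via (C,hash)
  {ACD}: card=6000; try (D,hash)→3030, (D,merge)→4310, (C,hash)→6040, (C,merge)→17490, (D,nl)→31100, (C,nl)→300840; best=3030 via (D,hash)
  {ABD}: card=7200; try (D,hash)→3180, (D,merge)→5160, (B,hash)→7440, (B,merge)→18240, (D,nl)→37200, (B,nl)→360840; best=3180 via (D,hash)
  {ABCD}: card=36000; try (D,hash)→8680, (C,hash)→14380, (B,hash)→14430, (D,merge)→24460, (B,merge)→90030, (C,merge)→106230 …(+3); best=8680 via (D,hash)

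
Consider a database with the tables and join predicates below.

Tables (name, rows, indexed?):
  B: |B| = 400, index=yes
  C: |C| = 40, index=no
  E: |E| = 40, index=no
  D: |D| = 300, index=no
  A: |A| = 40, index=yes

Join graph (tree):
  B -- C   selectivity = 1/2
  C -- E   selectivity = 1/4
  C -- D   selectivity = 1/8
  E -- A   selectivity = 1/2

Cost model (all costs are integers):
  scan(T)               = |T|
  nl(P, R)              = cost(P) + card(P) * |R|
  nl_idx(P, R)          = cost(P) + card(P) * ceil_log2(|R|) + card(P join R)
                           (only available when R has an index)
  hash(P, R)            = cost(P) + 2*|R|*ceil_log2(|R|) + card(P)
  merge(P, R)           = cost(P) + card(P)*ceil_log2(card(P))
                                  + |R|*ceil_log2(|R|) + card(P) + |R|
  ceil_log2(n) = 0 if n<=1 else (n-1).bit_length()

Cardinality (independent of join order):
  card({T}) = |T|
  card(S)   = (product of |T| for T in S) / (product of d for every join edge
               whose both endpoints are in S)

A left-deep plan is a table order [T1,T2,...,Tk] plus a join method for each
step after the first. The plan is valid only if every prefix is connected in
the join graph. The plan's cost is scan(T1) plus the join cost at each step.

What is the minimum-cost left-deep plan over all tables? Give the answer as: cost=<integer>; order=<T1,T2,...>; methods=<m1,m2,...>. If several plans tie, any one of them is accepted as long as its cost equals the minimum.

cost=322040; order=C,E,A,D,B; methods=hash,hash,hash,hash

Selinger DP (subsets sized 1..n):
  {B}: scan cost=400, card=400
  {C}: scan cost=40, card=40
  {E}: scan cost=40, card=40
  {D}: scan cost=300, card=300
  {A}: scan cost=40, card=40
  {BC}: card=8000; try (C,hash)→1280, (B,merge)→4320, (C,merge)→4680, (B,hash)→7280, (B,nl_idx)→8400, (B,nl)→16040 …(+1); best=1280 via (C,hash)
  {CE}: card=400; try (E,hash)→560, (C,hash)→560, (E,merge)→600, (C,merge)→600, (E,nl)→1640, (C,nl)→1640; best=560 via (E,hash)
  {CD}: card=1500; try (C,hash)→1080, (D,merge)→3320, (C,merge)→3580, (D,hash)→5480, (D,nl)→12040, (C,nl)→12300; best=1080 via (C,hash)
  {AE}: card=800; try (E,hash)→560, (A,hash)→560, (E,merge)→600, (A,merge)→600, (A,nl_idx)→1080, (E,nl)→1640 …(+1); best=560 via (E,hash)
  {BCE}: card=80000; try (B,hash)→8160, (B,merge)→8560, (E,hash)→9760, (B,nl_idx)→84160, (E,merge)→113560, (B,nl)→160560 …(+1); best=8160 via (B,hash)
  {BCD}: card=300000; try (B,hash)→9780, (D,hash)→14680, (B,merge)→23080, (D,merge)→116280, (B,nl_idx)→314580, (B,nl)→601080 …(+1); best=9780 via (B,hash)
  {CDE}: card=15000; try (E,hash)→3060, (D,hash)→6360, (D,merge)→7560, (E,merge)→19360, (E,nl)→61080, (D,nl)→120560; best=3060 via (E,hash)
  {ACE}: card=8000; try (A,hash)→1440, (C,hash)→1840, (A,merge)→4840, (C,merge)→9640, (A,nl_idx)→10960, (A,nl)→16560 …(+1); best=1440 via (A,hash)
  {BCDE}: card=3000000; try (B,hash)→25260, (D,hash)→93560, (B,merge)→232060, (E,hash)→310260, (D,merge)→1451160, (B,nl_idx)→3138060 …(+4); best=25260 via (B,hash)
  {ABCE}: card=1600000; try (B,hash)→16640, (A,hash)→88640, (B,merge)→117440, (A,merge)→1448440, (B,nl_idx)→1673440, (A,nl_idx)→2088160 …(+2); best=16640 via (B,hash)
  {ACDE}: card=300000; try (D,hash)→14840, (A,hash)→18540, (D,merge)→116440, (A,merge)→228340, (A,nl_idx)→393060, (A,nl)→603060 …(+1); best=14840 via (D,hash)
  {ABCDE}: card=60000000; try (B,hash)→322040, (D,hash)→1622040, (A,hash)→3025740, (B,merge)→6018840, (D,merge)→35219640, (B,nl_idx)→62714840 …(+5); best=322040 via (B,hash)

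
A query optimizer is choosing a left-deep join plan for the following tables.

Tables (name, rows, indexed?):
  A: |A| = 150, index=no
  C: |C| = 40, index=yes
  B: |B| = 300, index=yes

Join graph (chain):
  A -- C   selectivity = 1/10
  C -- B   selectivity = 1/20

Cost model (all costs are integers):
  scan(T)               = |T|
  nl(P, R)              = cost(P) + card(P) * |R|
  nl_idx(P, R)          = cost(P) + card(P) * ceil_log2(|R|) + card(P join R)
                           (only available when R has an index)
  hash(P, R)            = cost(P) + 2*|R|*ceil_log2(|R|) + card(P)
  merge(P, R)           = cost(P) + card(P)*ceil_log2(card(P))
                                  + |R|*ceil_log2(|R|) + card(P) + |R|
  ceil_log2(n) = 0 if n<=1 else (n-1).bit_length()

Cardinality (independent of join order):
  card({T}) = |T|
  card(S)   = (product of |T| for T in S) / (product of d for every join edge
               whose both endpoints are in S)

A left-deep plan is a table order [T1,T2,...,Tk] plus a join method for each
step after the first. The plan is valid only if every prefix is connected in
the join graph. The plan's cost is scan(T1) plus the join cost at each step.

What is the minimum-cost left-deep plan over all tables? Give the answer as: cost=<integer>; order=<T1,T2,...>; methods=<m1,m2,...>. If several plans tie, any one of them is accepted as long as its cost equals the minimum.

cost=4000; order=C,B,A; methods=nl_idx,hash

Selinger DP (subsets sized 1..n):
  {A}: scan cost=150, card=150
  {C}: scan cost=40, card=40
  {B}: scan cost=300, card=300
  {AC}: card=600; try (C,hash)→780, (C,nl_idx)→1650, (A,merge)→1670, (C,merge)→1780, (A,hash)→2480, (A,nl)→6040 …(+1); best=780 via (C,hash)
  {BC}: card=600; try (B,nl_idx)→1000, (C,hash)→1080, (C,nl_idx)→2700, (B,merge)→3320, (C,merge)→3580, (B,hash)→5480 …(+2); best=1000 via (B,nl_idx)
  {ABC}: card=9000; try (A,hash)→4000, (B,hash)→6780, (A,merge)→8950, (B,merge)→10380, (B,nl_idx)→15180, (A,nl)→91000 …(+1); best=4000 via (A,hash)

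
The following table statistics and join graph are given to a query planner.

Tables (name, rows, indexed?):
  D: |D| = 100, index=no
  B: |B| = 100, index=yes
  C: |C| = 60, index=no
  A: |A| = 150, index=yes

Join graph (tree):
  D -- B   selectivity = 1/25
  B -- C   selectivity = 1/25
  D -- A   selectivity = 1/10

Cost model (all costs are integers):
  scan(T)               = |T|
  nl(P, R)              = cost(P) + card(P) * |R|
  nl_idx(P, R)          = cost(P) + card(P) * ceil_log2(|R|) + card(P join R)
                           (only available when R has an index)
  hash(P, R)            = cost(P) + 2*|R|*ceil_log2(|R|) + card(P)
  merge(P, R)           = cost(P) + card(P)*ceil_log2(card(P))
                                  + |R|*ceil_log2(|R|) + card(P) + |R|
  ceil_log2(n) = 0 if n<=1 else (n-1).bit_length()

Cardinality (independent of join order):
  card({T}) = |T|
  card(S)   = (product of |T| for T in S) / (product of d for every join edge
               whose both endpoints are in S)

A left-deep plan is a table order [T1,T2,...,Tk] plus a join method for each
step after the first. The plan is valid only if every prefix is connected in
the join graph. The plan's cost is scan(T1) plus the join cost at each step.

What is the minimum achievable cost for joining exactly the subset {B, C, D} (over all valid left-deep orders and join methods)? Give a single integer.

Selinger DP over subsets of {B,C,D}:
  {D}: scan cost=100, card=100
  {B}: scan cost=100, card=100
  {C}: scan cost=60, card=60
  {BD}: card=400; try (B,nl_idx)→1200, (D,hash)→1600, (B,hash)→1600, (D,merge)→1700, (B,merge)→1700, (D,nl)→10100 …(+1); best=1200 via (B,nl_idx)
  {BC}: card=240; try (B,nl_idx)→720, (C,hash)→920, (B,merge)→1280, (C,merge)→1320, (B,hash)→1520, (B,nl)→6060 …(+1); best=720 via (B,nl_idx)
  {BCD}: card=960; try (C,hash)→2320, (D,hash)→2360, (D,merge)→3680, (C,merge)→5620, (D,nl)→24720, (C,nl)→25200; best=2320 via (C,hash)

2320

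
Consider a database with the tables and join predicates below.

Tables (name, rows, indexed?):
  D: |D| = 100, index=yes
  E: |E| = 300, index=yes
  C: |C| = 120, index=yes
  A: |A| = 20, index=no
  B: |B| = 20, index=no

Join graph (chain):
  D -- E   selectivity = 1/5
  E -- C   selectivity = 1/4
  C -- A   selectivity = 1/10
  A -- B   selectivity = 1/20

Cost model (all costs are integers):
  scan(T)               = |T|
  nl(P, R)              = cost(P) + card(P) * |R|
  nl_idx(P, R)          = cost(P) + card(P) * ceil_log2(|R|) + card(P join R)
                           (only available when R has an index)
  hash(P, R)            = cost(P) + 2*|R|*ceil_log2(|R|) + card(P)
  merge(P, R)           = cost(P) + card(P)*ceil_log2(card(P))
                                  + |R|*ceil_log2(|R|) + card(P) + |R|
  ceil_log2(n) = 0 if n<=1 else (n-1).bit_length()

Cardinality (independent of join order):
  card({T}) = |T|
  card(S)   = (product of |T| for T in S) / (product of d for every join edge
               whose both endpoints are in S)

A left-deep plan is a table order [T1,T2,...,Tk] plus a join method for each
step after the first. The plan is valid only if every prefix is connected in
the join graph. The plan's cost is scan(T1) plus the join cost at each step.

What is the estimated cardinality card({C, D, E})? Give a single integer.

Tables in S: C(120), D(100), E(300)
Edges inside S: D-E(d=5), E-C(d=4)
numerator = 120 * 100 * 300 = 3600000
denominator = 5 * 4 = 20
card(S) = 3600000 / 20 = 180000

180000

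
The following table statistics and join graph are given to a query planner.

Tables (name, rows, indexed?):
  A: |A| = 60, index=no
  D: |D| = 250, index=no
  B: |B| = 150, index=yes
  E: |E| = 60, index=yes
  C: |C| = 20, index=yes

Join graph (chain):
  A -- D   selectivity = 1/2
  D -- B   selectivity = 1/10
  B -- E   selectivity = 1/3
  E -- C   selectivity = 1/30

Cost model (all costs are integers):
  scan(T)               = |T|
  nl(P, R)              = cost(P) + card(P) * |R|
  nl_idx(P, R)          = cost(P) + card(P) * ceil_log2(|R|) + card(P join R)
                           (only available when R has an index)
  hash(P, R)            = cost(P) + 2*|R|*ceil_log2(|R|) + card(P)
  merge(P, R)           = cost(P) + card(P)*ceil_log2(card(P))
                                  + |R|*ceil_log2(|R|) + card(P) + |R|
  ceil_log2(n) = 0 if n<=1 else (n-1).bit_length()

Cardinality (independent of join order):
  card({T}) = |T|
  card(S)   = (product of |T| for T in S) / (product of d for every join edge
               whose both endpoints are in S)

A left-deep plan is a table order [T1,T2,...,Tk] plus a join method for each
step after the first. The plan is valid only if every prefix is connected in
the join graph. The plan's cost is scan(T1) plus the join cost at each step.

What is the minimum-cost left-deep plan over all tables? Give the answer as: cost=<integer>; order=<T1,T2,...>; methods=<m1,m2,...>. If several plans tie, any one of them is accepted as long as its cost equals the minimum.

cost=58530; order=C,E,B,D,A; methods=nl_idx,merge,hash,hash

Selinger DP (subsets sized 1..n):
  {A}: scan cost=60, card=60
  {D}: scan cost=250, card=250
  {B}: scan cost=150, card=150
  {E}: scan cost=60, card=60
  {C}: scan cost=20, card=20
  {AD}: card=7500; try (A,hash)→1220, (D,merge)→2730, (A,merge)→2920, (D,hash)→4120, (D,nl)→15060, (A,nl)→15250; best=1220 via (A,hash)
  {BD}: card=3750; try (B,hash)→2900, (D,merge)→3750, (B,merge)→3850, (D,hash)→4300, (B,nl_idx)→6000, (D,nl)→37650 …(+1); best=2900 via (B,hash)
  {BE}: card=3000; try (E,hash)→1020, (B,merge)→1830, (E,merge)→1920, (B,hash)→2520, (B,nl_idx)→3540, (E,nl_idx)→4050 …(+2); best=1020 via (E,hash)
  {CE}: card=40; try (E,nl_idx)→180, (C,hash)→320, (C,nl_idx)→400, (E,merge)→560, (C,merge)→600, (E,hash)→760 …(+2); best=180 via (E,nl_idx)
  {ABD}: card=112500; try (A,hash)→7370, (B,hash)→11120, (A,merge)→52070, (B,merge)→107570, (B,nl_idx)→173720, (A,nl)→227900 …(+1); best=7370 via (A,hash)
  {BDE}: card=75000; try (E,hash)→7370, (D,hash)→8020, (D,merge)→42270, (E,merge)→52070, (E,nl_idx)→100400, (E,nl)→227900 …(+1); best=7370 via (E,hash)
  {BCE}: card=2000; try (B,merge)→1810, (B,nl_idx)→2500, (B,hash)→2620, (C,hash)→4220, (B,nl)→6180, (C,nl_idx)→18020 …(+2); best=1810 via (B,merge)
  {ABDE}: card=2250000; try (A,hash)→83090, (E,hash)→120590, (A,merge)→1357790, (E,merge)→2032790, (E,nl_idx)→2932370, (A,nl)→4507370 …(+1); best=83090 via (A,hash)
  {BCDE}: card=50000; try (D,hash)→7810, (D,merge)→28060, (C,hash)→82570, (C,nl_idx)→432370, (D,nl)→501810, (C,merge)→1357490 …(+1); best=7810 via (D,hash)
  {ABCDE}: card=1500000; try (A,hash)→58530, (A,merge)→858230, (C,hash)→2333290, (A,nl)→3007810, (C,nl_idx)→12833090, (C,nl)→45083090 …(+1); best=58530 via (A,hash)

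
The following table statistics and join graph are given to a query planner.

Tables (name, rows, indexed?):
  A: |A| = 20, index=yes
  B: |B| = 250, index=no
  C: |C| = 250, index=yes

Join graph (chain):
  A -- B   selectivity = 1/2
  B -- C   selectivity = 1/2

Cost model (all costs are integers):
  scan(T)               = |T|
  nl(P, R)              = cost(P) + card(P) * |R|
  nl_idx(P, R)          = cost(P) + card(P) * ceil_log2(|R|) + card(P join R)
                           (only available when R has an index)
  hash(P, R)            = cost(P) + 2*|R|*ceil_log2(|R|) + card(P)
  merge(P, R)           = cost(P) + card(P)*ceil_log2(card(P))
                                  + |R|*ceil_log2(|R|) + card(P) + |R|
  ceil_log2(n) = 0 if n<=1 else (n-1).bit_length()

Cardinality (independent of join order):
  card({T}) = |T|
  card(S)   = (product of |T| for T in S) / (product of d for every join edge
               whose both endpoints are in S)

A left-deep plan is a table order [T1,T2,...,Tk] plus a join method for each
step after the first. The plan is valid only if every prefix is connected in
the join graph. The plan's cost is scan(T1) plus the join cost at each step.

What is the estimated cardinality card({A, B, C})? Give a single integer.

Tables in S: A(20), B(250), C(250)
Edges inside S: A-B(d=2), B-C(d=2)
numerator = 20 * 250 * 250 = 1250000
denominator = 2 * 2 = 4
card(S) = 1250000 / 4 = 312500

312500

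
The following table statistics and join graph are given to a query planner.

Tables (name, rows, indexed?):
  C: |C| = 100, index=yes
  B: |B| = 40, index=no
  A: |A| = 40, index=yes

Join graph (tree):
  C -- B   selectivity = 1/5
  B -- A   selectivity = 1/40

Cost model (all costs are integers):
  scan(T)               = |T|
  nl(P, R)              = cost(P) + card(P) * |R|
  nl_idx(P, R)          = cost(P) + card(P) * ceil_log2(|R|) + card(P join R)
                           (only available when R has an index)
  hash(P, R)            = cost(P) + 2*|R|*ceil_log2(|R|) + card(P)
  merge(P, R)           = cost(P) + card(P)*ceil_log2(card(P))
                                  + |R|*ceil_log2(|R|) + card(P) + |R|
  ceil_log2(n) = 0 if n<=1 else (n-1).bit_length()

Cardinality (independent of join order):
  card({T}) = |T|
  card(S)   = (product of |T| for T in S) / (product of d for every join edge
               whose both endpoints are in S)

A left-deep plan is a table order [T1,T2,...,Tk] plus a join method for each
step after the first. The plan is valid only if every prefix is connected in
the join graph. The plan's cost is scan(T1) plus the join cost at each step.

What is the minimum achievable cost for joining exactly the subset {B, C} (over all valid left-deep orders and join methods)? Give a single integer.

Selinger DP over subsets of {B,C}:
  {C}: scan cost=100, card=100
  {B}: scan cost=40, card=40
  {BC}: card=800; try (B,hash)→680, (C,merge)→1120, (C,nl_idx)→1120, (B,merge)→1180, (C,hash)→1480, (C,nl)→4040 …(+1); best=680 via (B,hash)

680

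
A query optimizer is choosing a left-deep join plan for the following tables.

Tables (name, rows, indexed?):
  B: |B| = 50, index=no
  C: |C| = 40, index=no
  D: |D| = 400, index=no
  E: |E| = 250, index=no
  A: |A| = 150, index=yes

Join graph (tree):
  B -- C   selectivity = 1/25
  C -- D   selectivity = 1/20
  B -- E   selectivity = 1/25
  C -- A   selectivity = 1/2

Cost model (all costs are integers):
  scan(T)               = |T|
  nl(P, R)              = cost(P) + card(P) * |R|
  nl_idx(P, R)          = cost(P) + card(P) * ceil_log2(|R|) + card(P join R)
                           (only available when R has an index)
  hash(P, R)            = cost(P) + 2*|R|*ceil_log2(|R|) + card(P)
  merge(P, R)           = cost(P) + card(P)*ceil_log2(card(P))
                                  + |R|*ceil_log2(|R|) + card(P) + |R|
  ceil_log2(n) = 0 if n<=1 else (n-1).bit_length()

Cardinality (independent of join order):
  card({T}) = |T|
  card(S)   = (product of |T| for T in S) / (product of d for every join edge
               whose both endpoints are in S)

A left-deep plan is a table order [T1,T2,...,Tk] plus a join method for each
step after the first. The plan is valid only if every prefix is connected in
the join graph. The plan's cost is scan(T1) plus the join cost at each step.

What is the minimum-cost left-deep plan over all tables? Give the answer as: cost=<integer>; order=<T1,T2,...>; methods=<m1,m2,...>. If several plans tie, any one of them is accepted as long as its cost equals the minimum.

cost=26680; order=D,C,B,E,A; methods=hash,hash,hash,hash

Selinger DP (subsets sized 1..n):
  {B}: scan cost=50, card=50
  {C}: scan cost=40, card=40
  {D}: scan cost=400, card=400
  {E}: scan cost=250, card=250
  {A}: scan cost=150, card=150
  {BC}: card=80; try (C,hash)→580, (B,merge)→670, (C,merge)→680, (B,hash)→680, (B,nl)→2040, (C,nl)→2050; best=580 via (C,hash)
  {BE}: card=500; try (B,hash)→1100, (E,merge)→2650, (B,merge)→2850, (E,hash)→4100, (E,nl)→12550, (B,nl)→12750; best=1100 via (B,hash)
  {CD}: card=800; try (C,hash)→1280, (D,merge)→4320, (C,merge)→4680, (D,hash)→7280, (D,nl)→16040, (C,nl)→16400; best=1280 via (C,hash)
  {AC}: card=3000; try (C,hash)→780, (A,merge)→1670, (C,merge)→1780, (A,hash)→2480, (A,nl_idx)→3360, (A,nl)→6040 …(+1); best=780 via (C,hash)
  {BCD}: card=1600; try (B,hash)→2680, (D,merge)→5220, (D,hash)→7860, (B,merge)→10430, (D,nl)→32580, (B,nl)→41280; best=2680 via (B,hash)
  {BCE}: card=800; try (C,hash)→2080, (E,merge)→3470, (E,hash)→4660, (C,merge)→6380, (E,nl)→20580, (C,nl)→21100; best=2080 via (C,hash)
  {ABC}: card=6000; try (A,merge)→2570, (A,hash)→3060, (B,hash)→4380, (A,nl_idx)→7220, (A,nl)→12580, (B,merge)→40130 …(+1); best=2570 via (A,merge)
  {ACD}: card=60000; try (A,hash)→4480, (D,hash)→10980, (A,merge)→11430, (D,merge)→43780, (A,nl_idx)→67680, (A,nl)→121280 …(+1); best=4480 via (A,hash)
  {BCDE}: card=16000; try (E,hash)→8280, (D,hash)→10080, (D,merge)→14880, (E,merge)→24130, (D,nl)→322080, (E,nl)→402680; best=8280 via (E,hash)
  {ABCD}: card=120000; try (A,hash)→6680, (D,hash)→15770, (A,merge)→23230, (B,hash)→65080, (D,merge)→90570, (A,nl_idx)→135480 …(+4); best=6680 via (A,hash)
  {ABCE}: card=60000; try (A,hash)→5280, (A,merge)→12230, (E,hash)→12570, (A,nl_idx)→68480, (E,merge)→88820, (A,nl)→122080 …(+1); best=5280 via (A,hash)
  {ABCDE}: card=1200000; try (A,hash)→26680, (D,hash)→72480, (E,hash)→130680, (A,merge)→249630, (D,merge)→1029280, (A,nl_idx)→1336280 …(+4); best=26680 via (A,hash)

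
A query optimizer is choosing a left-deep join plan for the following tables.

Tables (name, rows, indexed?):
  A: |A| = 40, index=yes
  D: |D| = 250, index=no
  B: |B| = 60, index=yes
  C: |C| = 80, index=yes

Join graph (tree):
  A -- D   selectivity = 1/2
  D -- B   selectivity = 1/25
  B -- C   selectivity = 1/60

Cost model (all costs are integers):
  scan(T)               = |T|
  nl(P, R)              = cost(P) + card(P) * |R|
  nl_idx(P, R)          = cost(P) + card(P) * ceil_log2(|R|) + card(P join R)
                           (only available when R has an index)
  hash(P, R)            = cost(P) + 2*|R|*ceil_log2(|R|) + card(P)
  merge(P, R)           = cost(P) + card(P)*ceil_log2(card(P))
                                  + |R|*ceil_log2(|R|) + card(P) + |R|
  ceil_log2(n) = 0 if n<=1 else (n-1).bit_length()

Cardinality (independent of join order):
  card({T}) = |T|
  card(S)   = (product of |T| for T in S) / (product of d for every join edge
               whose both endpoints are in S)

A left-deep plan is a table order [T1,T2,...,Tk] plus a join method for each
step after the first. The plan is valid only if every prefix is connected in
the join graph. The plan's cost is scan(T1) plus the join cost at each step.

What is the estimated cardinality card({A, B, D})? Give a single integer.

Tables in S: A(40), B(60), D(250)
Edges inside S: A-D(d=2), D-B(d=25)
numerator = 40 * 60 * 250 = 600000
denominator = 2 * 25 = 50
card(S) = 600000 / 50 = 12000

12000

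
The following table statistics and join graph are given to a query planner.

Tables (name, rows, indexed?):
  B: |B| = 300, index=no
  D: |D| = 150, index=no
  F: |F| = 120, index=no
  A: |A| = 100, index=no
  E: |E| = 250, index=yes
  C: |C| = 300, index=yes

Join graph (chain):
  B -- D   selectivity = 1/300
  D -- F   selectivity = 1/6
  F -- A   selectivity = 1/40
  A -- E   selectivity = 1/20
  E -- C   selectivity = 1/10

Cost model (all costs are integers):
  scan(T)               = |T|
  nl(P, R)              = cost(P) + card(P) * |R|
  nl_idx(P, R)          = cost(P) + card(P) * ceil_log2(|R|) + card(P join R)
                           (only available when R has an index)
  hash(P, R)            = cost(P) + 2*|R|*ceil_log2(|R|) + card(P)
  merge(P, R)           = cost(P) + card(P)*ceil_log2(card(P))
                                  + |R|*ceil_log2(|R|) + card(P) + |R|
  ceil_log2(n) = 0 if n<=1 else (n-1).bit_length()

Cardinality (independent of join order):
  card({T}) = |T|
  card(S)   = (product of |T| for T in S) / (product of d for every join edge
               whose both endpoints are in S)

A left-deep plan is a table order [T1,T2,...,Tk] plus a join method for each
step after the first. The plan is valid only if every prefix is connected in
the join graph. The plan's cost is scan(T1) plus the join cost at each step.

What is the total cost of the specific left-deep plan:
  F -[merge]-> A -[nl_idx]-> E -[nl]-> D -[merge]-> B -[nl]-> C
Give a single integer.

step 1: scan F: cost=120, card=120
step 2: join A via merge
    card(P join A) = 120*100/(40) = 300
    cost = 120 + 120*7 + 100*7 + 120 + 100 = 1880
step 3: join E via nl_idx
    card(P join E) = 300*250/(20) = 3750
    cost = 1880 + 300*8 + 3750 = 8030
step 4: join D via nl
    card(P join D) = 3750*150/(6) = 93750
    cost = 8030 + 3750*150 = 570530
step 5: join B via merge
    card(P join B) = 93750*300/(300) = 93750
    cost = 570530 + 93750*17 + 300*9 + 93750 + 300 = 2261030
step 6: join C via nl
    card(P join C) = 93750*300/(10) = 2812500
    cost = 2261030 + 93750*300 = 30386030

30386030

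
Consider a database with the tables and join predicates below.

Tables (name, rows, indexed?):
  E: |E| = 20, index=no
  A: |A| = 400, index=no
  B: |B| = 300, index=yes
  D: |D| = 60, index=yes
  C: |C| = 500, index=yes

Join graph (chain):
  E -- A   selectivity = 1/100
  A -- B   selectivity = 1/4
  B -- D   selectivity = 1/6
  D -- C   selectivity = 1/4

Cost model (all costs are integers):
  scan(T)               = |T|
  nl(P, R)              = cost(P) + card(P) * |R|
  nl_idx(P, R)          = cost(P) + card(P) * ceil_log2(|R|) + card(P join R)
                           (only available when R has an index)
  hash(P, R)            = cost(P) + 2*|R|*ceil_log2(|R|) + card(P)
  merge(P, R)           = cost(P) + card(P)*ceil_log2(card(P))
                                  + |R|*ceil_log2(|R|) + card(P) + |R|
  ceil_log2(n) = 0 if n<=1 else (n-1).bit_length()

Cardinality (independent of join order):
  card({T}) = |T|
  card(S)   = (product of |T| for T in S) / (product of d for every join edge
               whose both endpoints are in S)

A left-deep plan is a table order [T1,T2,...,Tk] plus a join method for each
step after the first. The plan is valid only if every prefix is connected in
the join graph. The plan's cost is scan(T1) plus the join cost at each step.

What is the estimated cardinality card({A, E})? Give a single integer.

Tables in S: A(400), E(20)
Edges inside S: E-A(d=100)
numerator = 400 * 20 = 8000
denominator = 100 = 100
card(S) = 8000 / 100 = 80

80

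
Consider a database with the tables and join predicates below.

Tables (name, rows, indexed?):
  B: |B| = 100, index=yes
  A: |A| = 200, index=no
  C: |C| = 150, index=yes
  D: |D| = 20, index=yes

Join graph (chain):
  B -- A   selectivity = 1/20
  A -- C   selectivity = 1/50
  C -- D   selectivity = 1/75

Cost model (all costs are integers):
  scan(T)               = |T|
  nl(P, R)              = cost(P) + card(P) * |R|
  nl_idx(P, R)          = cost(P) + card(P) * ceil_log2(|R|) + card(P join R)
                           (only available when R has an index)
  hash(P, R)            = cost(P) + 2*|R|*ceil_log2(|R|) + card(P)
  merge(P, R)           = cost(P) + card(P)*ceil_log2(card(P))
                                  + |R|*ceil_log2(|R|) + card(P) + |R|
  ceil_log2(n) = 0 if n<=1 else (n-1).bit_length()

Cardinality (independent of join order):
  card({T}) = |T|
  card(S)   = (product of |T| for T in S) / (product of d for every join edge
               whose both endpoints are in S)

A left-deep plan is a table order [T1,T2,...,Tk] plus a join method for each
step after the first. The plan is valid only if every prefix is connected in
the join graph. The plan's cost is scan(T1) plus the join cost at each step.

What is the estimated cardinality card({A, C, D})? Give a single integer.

160

Tables in S: A(200), C(150), D(20)
Edges inside S: A-C(d=50), C-D(d=75)
numerator = 200 * 150 * 20 = 600000
denominator = 50 * 75 = 3750
card(S) = 600000 / 3750 = 160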